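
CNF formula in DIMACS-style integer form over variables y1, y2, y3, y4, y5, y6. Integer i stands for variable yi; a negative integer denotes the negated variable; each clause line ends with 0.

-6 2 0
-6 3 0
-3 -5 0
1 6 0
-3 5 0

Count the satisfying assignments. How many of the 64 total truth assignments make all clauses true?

Split on y3, then y6.
  y3=T, y6=T: a clause becomes empty — 0.
  y3=T, y6=F: a clause becomes empty — 0.
  y3=F, y6=T: a clause becomes empty — 0.
  y3=F, y6=F: forces y1=T; y2, y4, y5 free → 2^3 = 8.
Total: 0 + 0 + 0 + 8 = 8.

8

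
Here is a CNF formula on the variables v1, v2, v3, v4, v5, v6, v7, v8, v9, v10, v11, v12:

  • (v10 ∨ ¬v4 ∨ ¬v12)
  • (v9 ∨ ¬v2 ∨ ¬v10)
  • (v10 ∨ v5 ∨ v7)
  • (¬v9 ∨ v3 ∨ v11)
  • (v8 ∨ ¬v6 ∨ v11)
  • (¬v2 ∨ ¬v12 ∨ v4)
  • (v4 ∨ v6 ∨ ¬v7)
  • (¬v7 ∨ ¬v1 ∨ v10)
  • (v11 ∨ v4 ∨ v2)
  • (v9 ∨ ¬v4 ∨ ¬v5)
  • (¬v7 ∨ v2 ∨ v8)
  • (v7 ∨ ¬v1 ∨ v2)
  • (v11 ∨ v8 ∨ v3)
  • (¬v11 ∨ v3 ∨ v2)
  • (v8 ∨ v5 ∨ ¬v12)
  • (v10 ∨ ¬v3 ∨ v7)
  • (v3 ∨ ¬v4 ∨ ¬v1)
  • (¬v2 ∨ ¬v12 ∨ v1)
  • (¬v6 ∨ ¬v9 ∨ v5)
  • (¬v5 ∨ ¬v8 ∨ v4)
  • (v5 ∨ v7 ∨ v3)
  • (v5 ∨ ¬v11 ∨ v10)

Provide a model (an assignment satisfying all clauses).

Pure literal: v12 appears only negated; assign v12 = False.
Set v1 = False and propagate.
Set v2 = True and propagate.
Branch on v3: take v3 = True.
For the remaining variables, v4 = False, v5 = False, v6 = False, v7 = False, v8 = True, v9 = True, v10 = True, v11 = False works.
Every clause has at least one true literal under this assignment.

v1=0, v2=1, v3=1, v4=0, v5=0, v6=0, v7=0, v8=1, v9=1, v10=1, v11=0, v12=0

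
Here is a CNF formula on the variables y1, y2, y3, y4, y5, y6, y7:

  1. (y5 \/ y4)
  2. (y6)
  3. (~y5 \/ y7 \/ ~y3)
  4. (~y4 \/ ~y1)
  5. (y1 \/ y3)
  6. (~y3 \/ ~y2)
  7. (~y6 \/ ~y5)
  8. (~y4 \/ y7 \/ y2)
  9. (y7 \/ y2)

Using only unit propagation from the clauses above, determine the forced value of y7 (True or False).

True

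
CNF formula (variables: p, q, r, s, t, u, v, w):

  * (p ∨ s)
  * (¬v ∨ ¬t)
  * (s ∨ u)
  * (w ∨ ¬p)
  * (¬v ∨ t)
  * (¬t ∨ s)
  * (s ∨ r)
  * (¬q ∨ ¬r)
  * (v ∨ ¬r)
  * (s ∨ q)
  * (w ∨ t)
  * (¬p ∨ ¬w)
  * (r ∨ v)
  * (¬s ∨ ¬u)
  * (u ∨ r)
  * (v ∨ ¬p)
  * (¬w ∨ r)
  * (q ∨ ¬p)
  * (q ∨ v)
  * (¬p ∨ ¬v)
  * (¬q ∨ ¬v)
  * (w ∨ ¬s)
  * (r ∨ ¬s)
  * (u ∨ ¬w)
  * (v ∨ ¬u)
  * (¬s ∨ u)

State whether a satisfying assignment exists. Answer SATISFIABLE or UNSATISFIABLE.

UNSATISFIABLE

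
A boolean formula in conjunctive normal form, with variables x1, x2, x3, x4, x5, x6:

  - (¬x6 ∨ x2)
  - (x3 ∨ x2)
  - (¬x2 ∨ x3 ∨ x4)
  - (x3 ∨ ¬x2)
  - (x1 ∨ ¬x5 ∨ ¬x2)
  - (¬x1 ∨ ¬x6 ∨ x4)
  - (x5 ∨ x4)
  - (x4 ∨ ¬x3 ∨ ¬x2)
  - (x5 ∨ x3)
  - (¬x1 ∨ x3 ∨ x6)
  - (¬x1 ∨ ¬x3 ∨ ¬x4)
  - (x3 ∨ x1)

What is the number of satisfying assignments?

Satisfying assignments:
  x1=F x2=F x3=T x4=F x5=T x6=F
  x1=F x2=F x3=T x4=T x5=F x6=F
  x1=F x2=F x3=T x4=T x5=T x6=F
  x1=F x2=T x3=T x4=T x5=F x6=F
  x1=F x2=T x3=T x4=T x5=F x6=T
  x1=T x2=F x3=T x4=F x5=T x6=F
That's 6 in total.

6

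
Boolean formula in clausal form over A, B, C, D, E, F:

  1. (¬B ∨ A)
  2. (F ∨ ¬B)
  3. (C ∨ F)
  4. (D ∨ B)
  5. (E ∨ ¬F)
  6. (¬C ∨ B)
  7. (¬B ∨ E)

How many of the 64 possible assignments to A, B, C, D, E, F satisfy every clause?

6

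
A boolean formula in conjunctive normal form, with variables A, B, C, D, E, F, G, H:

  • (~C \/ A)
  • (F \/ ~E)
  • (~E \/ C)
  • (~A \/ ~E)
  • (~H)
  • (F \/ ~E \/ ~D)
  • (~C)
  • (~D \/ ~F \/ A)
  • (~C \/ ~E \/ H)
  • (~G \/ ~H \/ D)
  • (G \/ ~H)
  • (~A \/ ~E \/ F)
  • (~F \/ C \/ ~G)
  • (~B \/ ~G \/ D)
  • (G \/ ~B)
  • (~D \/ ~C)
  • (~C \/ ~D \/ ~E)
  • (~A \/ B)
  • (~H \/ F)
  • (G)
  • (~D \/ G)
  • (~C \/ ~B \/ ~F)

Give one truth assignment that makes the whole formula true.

Unit propagation: (~H) forces H = False.
The clause (~C) is unit: C must be False.
(~E) is a unit clause, so E = False.
The clause (G) is unit: G must be True.
(~F) is a unit clause, so F = False.
Pure literal: A appears only negated; assign A = False.
Pure literal: D appears only positively; assign D = True.
B is now unconstrained; take B = True.
Check each clause:
  1. (A \/ ~C) — ~C is true.
  2. (~E \/ F) — ~E is true.
  3. (C \/ ~E) — ~E is true.
  4. (~A \/ ~E) — ~E is true.
  5. (~H) — ~H is true.
  6. (F \/ ~D \/ ~E) — ~E is true.
  7. (~C) — ~C is true.
  8. (~D \/ ~F \/ A) — ~F is true.
  9. (H \/ ~C \/ ~E) — ~E is true.
  10. (~H \/ D \/ ~G) — ~H is true.
  11. (G \/ ~H) — ~H is true.
  12. (F \/ ~A \/ ~E) — ~E is true.
  13. (~F \/ ~G \/ C) — ~F is true.
  14. (~G \/ D \/ ~B) — D is true.
  15. (~B \/ G) — G is true.
  16. (~D \/ ~C) — ~C is true.
  17. (~C \/ ~E \/ ~D) — ~E is true.
  18. (B \/ ~A) — B is true.
  19. (~H \/ F) — ~H is true.
  20. (G) — G is true.
  21. (~D \/ G) — G is true.
  22. (~C \/ ~B \/ ~F) — ~F is true.

A=False  B=True  C=False  D=True  E=False  F=False  G=True  H=False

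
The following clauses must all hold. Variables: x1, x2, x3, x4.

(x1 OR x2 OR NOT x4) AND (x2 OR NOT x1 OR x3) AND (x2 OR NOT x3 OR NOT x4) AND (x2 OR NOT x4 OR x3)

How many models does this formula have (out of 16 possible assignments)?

11

Case analysis on x2 and x3:
  x2=1, x3=1: remaining (x1,x4) ∈ {(0,0); (0,1); (1,0); (1,1)} — 4.
  x2=1, x3=0: remaining (x1,x4) ∈ {(0,0); (0,1); (1,0); (1,1)} — 4.
  x2=0, x3=1: remaining (x1,x4) ∈ {(0,0); (1,0)} — 2.
  x2=0, x3=0: remaining (x1,x4) ∈ {(0,0)} — 1.
Total: 4 + 4 + 2 + 1 = 11.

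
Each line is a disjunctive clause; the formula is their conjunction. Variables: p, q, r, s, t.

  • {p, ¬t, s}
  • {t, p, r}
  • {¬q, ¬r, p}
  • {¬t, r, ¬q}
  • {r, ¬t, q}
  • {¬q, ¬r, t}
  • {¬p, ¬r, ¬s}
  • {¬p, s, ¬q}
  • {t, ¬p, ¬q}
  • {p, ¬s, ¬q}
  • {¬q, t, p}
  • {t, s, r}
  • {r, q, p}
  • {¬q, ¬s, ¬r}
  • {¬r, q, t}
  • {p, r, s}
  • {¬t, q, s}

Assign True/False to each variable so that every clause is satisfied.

p=T, q=F, r=F, s=T, t=F

Set p = True and propagate.
Try q = False.
The remaining clauses are satisfied by r = False, s = True, t = False.
Every clause has at least one true literal under this assignment.
Check each clause:
  1. {s, p, ¬t} — p is true.
  2. {t, r, p} — p is true.
  3. {p, ¬r, ¬q} — p is true.
  4. {r, ¬t, ¬q} — ¬q is true.
  5. {¬t, q, r} — ¬t is true.
  6. {¬r, t, ¬q} — ¬r is true.
  7. {¬s, ¬r, ¬p} — ¬r is true.
  8. {¬q, s, ¬p} — s is true.
  9. {¬p, t, ¬q} — ¬q is true.
  10. {¬q, p, ¬s} — p is true.
  11. {p, ¬q, t} — p is true.
  12. {t, r, s} — s is true.
  13. {p, q, r} — p is true.
  14. {¬s, ¬r, ¬q} — ¬r is true.
  15. {t, q, ¬r} — ¬r is true.
  16. {p, s, r} — p is true.
  17. {q, s, ¬t} — ¬t is true.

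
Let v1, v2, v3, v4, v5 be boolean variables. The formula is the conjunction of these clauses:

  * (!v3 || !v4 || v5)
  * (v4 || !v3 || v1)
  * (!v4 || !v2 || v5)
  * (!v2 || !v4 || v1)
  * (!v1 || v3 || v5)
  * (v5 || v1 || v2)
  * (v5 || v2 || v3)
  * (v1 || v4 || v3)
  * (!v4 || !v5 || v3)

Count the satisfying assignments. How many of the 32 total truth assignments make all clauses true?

9

Case analysis on v3 and v4:
  v3=1, v4=1: remaining (v1,v2,v5) ∈ {(0,0,1); (1,0,1); (1,1,1)} — 3.
  v3=1, v4=0: remaining (v1,v2,v5) ∈ {(1,0,0); (1,0,1); (1,1,0); (1,1,1)} — 4.
  v3=0, v4=1: a clause becomes empty — 0.
  v3=0, v4=0: remaining (v1,v2,v5) ∈ {(1,0,1); (1,1,1)} — 2.
Total: 3 + 4 + 0 + 2 = 9.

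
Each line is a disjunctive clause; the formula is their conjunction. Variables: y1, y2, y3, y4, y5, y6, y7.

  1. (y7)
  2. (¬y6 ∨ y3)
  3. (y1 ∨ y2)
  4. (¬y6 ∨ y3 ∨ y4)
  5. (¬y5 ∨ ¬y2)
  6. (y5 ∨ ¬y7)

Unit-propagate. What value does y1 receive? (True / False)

True

Unit clause (y7) sets y7 = True.
(¬y7 ∨ y5) with y7 = True leaves only y5, so y5 = True.
(¬y2 ∨ ¬y5) with y5 = True leaves only ¬y2, so y2 = False.
From (y2 ∨ y1) and y2 = False: y1 = True.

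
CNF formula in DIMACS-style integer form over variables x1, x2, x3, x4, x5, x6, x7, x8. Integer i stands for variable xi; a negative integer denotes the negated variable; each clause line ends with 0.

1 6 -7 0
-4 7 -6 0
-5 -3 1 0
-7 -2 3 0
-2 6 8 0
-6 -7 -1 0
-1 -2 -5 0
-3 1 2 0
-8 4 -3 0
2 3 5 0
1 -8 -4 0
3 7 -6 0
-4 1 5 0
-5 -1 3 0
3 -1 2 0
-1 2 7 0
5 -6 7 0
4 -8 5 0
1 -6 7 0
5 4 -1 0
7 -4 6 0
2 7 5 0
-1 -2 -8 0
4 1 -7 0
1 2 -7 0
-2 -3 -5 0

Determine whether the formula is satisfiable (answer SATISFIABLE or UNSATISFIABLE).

SATISFIABLE

Try x1 = False.
Branch on x2: take x2 = True.
For the remaining variables, x3 = False, x4 = False, x5 = True, x6 = False, x7 = False, x8 = True works.
So x1=False  x2=True  x3=False  x4=False  x5=True  x6=False  x7=False  x8=True is a satisfying assignment.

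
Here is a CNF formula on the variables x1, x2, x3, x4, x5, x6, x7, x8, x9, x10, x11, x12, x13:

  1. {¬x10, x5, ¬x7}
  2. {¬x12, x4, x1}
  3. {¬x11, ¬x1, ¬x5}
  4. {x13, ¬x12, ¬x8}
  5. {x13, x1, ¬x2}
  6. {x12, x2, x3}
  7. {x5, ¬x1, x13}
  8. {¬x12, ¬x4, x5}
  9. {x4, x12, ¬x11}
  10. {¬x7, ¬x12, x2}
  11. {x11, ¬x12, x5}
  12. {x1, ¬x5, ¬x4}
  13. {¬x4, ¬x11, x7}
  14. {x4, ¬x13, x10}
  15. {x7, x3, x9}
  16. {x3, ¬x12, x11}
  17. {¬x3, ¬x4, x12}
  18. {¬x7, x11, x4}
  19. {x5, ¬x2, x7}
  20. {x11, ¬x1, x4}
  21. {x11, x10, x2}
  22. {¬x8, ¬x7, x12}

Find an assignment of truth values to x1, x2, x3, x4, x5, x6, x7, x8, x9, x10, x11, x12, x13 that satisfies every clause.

Pure literal: x8 appears only negated; assign x8 = False.
x9 occurs only positively in the remaining clauses — set x9 = True.
Try x1 = True.
Try x2 = True.
For the remaining variables, x3 = False, x4 = True, x5 = True, x6 = False, x7 = True, x10 = True, x11 = False, x12 = False, x13 = False works.

x1=True, x2=True, x3=False, x4=True, x5=True, x6=False, x7=True, x8=False, x9=True, x10=True, x11=False, x12=False, x13=False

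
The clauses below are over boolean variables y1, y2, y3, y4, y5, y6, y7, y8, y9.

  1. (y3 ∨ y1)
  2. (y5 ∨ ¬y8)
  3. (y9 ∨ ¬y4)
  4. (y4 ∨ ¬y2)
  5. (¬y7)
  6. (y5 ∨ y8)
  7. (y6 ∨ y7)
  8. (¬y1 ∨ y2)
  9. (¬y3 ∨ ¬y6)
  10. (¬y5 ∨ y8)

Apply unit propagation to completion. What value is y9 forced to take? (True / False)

True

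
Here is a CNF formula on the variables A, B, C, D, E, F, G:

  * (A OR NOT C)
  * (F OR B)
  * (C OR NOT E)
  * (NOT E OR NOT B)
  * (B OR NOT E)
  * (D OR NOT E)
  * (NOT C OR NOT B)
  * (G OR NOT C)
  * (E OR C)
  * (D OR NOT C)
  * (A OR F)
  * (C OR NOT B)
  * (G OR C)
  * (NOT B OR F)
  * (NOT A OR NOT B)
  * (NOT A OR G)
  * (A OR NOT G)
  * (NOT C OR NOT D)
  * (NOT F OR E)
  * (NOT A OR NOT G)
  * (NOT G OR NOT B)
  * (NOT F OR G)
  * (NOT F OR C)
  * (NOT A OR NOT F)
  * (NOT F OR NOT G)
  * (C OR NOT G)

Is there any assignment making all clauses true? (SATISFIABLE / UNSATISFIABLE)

UNSATISFIABLE

C = True:
  propagation gives A=True, B=False, F=True; an empty clause results — contradiction.
C = False:
  propagation gives E=False; an empty clause results — contradiction.
Every branch closes, so no satisfying assignment exists.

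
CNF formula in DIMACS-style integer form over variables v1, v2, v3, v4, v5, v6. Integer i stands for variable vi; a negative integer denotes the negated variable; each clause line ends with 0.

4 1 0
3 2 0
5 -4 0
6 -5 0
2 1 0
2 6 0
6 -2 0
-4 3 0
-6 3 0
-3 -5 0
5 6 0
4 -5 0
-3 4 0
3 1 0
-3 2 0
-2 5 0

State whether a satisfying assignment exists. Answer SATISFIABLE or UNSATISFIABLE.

UNSATISFIABLE

v3 = True:
  propagation gives v5=False, v4=False; an empty clause results — contradiction.
v3 = False:
  propagation gives v2=True, v6=True; an empty clause results — contradiction.
Every branch closes, so no satisfying assignment exists.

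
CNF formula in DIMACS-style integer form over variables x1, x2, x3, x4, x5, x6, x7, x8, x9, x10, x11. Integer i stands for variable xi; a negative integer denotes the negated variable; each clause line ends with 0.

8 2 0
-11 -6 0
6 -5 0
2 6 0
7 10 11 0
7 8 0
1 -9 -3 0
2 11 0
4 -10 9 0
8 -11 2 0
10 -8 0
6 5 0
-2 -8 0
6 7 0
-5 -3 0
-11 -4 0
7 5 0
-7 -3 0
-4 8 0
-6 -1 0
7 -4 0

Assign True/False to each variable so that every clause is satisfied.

x1=False, x2=True, x3=False, x4=False, x5=True, x6=True, x7=True, x8=False, x9=True, x10=False, x11=False

Pure literal: x3 appears only negated; assign x3 = False.
Try x1 = False.
Set x2 = True and propagate.
  then x8 is forced to False.
  then x7 is forced to True.
  then x4 is forced to False.
Try x5 = True.
  then x6 is forced to True.
  then x11 is forced to False.
The remaining clauses are satisfied by x9 = True, x10 = False.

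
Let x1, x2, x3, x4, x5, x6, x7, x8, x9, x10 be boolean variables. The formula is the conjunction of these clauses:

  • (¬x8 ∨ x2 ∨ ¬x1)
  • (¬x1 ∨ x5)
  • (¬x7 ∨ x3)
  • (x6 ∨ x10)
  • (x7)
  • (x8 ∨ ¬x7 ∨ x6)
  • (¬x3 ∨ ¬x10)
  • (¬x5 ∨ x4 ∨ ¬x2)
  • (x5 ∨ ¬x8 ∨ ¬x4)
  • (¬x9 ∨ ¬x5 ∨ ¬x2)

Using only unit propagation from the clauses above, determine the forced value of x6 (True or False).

True

(x7) stands alone — x7 = True.
From (x3 ∨ ¬x7) and x7 = True: x3 = True.
From (¬x10 ∨ ¬x3) and x3 = True: x10 = False.
(x10 ∨ x6) with x10 = False leaves only x6, so x6 = True.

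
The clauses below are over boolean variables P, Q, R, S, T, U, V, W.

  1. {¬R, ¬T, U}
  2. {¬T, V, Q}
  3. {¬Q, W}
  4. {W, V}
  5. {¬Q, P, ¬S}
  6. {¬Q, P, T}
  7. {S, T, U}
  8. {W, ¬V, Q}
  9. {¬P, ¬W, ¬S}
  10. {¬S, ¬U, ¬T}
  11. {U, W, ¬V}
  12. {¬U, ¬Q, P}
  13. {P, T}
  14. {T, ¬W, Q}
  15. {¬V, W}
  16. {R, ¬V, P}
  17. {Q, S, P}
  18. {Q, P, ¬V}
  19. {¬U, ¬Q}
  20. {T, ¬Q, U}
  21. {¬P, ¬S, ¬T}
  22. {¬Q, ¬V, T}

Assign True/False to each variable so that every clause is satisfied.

Branch on P: take P = True.
Try Q = False.
For the remaining variables, R = False, S = False, T = True, U = True, V = True, W = True works.

P=True, Q=False, R=False, S=False, T=True, U=True, V=True, W=True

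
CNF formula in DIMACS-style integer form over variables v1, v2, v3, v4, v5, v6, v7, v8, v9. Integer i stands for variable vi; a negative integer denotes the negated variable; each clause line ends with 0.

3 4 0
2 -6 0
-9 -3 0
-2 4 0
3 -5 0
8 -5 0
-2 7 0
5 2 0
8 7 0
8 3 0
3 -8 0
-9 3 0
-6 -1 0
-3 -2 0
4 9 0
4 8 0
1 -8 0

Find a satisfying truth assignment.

v1=True  v2=False  v3=True  v4=True  v5=True  v6=False  v7=True  v8=True  v9=False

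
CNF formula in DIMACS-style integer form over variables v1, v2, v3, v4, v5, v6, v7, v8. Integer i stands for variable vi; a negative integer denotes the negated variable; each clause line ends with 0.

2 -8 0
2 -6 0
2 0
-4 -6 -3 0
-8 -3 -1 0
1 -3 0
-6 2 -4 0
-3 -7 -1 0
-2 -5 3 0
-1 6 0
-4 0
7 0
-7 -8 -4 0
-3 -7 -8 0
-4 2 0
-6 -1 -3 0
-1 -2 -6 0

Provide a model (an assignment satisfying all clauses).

v1=False, v2=True, v3=False, v4=False, v5=False, v6=True, v7=True, v8=True

Check each clause:
  1. {v2, ¬v8} — v2 is true.
  2. {¬v6, v2} — v2 is true.
  3. {v2} — v2 is true.
  4. {¬v3, ¬v6, ¬v4} — ¬v4 is true.
  5. {¬v1, ¬v3, ¬v8} — ¬v3 is true.
  6. {v1, ¬v3} — ¬v3 is true.
  7. {v2, ¬v4, ¬v6} — v2 is true.
  8. {¬v1, ¬v3, ¬v7} — ¬v3 is true.
  9. {¬v2, v3, ¬v5} — ¬v5 is true.
  10. {¬v1, v6} — v6 is true.
  11. {¬v4} — ¬v4 is true.
  12. {v7} — v7 is true.
  13. {¬v7, ¬v8, ¬v4} — ¬v4 is true.
  14. {¬v7, ¬v8, ¬v3} — ¬v3 is true.
  15. {¬v4, v2} — v2 is true.
  16. {¬v6, ¬v3, ¬v1} — ¬v3 is true.
  17. {¬v1, ¬v6, ¬v2} — ¬v1 is true.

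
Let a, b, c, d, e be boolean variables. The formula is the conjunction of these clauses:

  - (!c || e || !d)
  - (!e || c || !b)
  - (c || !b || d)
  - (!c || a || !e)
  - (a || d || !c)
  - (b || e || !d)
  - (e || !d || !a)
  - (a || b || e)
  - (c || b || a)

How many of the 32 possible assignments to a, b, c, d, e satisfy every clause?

10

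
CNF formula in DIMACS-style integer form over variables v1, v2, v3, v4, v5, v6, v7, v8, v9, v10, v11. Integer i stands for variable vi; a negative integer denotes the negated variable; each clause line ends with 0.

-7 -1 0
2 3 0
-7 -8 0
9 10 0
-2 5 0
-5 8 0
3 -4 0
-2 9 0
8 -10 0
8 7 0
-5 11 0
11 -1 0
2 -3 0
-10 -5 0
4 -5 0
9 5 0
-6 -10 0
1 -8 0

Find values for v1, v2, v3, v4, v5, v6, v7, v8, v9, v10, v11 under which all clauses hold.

v1=T, v2=T, v3=T, v4=T, v5=T, v6=F, v7=F, v8=T, v9=T, v10=F, v11=T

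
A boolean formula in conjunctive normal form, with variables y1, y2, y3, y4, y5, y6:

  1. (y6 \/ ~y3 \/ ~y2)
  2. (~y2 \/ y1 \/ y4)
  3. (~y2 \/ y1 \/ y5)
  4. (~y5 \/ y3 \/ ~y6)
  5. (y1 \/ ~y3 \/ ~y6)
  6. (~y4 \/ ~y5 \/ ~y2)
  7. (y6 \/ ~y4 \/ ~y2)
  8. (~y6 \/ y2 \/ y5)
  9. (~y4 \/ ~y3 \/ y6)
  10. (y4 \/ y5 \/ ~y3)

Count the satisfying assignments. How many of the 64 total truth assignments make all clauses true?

18

Case analysis on y2 and y6:
  y2=T, y6=T: remaining (y1,y3,y4,y5) ∈ {(T,F,F,F); (T,F,T,F); (T,T,F,T); (T,T,T,F)} — 4.
  y2=T, y6=F: remaining (y1,y3,y4,y5) ∈ {(T,F,F,F); (T,F,F,T)} — 2.
  y2=F, y6=T: remaining (y1,y3,y4,y5) ∈ {(T,T,F,T); (T,T,T,T)} — 2.
  y2=F, y6=F: y1 free; 5 ways for (y3,y4,y5) × 2^1 = 10.
Total: 4 + 2 + 2 + 10 = 18.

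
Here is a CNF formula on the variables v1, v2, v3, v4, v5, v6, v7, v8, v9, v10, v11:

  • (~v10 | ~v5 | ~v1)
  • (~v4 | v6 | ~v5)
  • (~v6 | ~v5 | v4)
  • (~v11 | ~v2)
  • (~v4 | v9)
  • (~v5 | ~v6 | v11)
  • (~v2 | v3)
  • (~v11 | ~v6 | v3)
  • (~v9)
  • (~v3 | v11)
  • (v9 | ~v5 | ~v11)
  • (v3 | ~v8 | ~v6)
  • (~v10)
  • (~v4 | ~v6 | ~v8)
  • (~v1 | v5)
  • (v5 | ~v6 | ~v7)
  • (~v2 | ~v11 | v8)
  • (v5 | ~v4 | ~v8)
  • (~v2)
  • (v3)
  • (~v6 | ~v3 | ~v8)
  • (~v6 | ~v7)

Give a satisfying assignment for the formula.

Unit propagation: (~v9) forces v9 = False.
Unit propagation: (~v4) forces v4 = False.
Unit propagation: (~v10) forces v10 = False.
The clause (~v2) is unit: v2 must be False.
The clause (v3) is unit: v3 must be True.
Unit propagation: (v11) forces v11 = True.
The clause (~v5) is unit: v5 must be False.
The clause (~v1) is unit: v1 must be False.
v6 occurs only negated in the remaining clauses — set v6 = False.
Pure literal: v8 appears only negated; assign v8 = False.
v7 is now unconstrained; take v7 = True.
Check each clause:
  1. (~v10 | ~v5 | ~v1) — ~v5 is true.
  2. (~v5 | ~v4 | v6) — ~v5 is true.
  3. (~v6 | v4 | ~v5) — ~v6 is true.
  4. (~v11 | ~v2) — ~v2 is true.
  5. (~v4 | v9) — ~v4 is true.
  6. (~v5 | ~v6 | v11) — ~v6 is true.
  7. (~v2 | v3) — v3 is true.
  8. (~v6 | ~v11 | v3) — ~v6 is true.
  9. (~v9) — ~v9 is true.
  10. (v11 | ~v3) — v11 is true.
  11. (v9 | ~v5 | ~v11) — ~v5 is true.
  12. (~v6 | v3 | ~v8) — ~v8 is true.
  13. (~v10) — ~v10 is true.
  14. (~v4 | ~v6 | ~v8) — ~v8 is true.
  15. (v5 | ~v1) — ~v1 is true.
  16. (~v6 | ~v7 | v5) — ~v6 is true.
  17. (~v11 | v8 | ~v2) — ~v2 is true.
  18. (~v4 | v5 | ~v8) — ~v8 is true.
  19. (~v2) — ~v2 is true.
  20. (v3) — v3 is true.
  21. (~v3 | ~v8 | ~v6) — ~v8 is true.
  22. (~v6 | ~v7) — ~v6 is true.

v1=False, v2=False, v3=True, v4=False, v5=False, v6=False, v7=True, v8=False, v9=False, v10=False, v11=True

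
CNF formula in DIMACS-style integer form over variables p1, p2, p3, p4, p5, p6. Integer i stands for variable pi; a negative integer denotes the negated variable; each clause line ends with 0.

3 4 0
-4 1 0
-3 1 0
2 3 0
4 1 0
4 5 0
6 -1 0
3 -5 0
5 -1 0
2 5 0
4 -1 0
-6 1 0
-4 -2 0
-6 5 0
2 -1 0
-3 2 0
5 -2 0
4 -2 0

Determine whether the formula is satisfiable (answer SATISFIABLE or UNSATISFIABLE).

UNSATISFIABLE

p1 = True:
  propagation gives p6=True, p5=True, p3=True, p4=True; an empty clause results — contradiction.
p1 = False:
  propagation gives p4=False; an empty clause results — contradiction.
Every branch closes, so no satisfying assignment exists.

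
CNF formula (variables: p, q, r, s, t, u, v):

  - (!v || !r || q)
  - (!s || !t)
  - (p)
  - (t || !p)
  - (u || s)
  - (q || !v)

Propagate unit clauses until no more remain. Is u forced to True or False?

(p) stands alone — p = True.
(t || !p) with p = True leaves only t, so t = True.
(!t || !s) with t = True leaves only !s, so s = False.
(s || u): since s = False, the clause reduces to (u). u = True.

True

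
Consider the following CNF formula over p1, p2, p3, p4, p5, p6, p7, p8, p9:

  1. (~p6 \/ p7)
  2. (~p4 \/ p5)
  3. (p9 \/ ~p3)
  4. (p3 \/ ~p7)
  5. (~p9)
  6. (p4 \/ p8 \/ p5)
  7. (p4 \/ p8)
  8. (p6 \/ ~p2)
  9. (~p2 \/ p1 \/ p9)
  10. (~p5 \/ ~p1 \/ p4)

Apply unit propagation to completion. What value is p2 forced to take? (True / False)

(~p9) is a unit clause: p9 = False.
(p9 \/ ~p3) with p9 = False leaves only ~p3, so p3 = False.
From (p3 \/ ~p7) and p3 = False: p7 = False.
(~p6 \/ p7): since p7 = False, the clause reduces to (~p6). p6 = False.
In (p6 \/ ~p2), p6 is now false; ~p2 must hold, so p2 = False.

False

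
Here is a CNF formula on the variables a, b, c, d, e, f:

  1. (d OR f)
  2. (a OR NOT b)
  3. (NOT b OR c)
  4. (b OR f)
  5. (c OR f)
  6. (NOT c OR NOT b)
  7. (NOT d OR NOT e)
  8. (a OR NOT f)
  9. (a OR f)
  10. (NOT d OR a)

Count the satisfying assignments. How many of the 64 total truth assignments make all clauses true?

6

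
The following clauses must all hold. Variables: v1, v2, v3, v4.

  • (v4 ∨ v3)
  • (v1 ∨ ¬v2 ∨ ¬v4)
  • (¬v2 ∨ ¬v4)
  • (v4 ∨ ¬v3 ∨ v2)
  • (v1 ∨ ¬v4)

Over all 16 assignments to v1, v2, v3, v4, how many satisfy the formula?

4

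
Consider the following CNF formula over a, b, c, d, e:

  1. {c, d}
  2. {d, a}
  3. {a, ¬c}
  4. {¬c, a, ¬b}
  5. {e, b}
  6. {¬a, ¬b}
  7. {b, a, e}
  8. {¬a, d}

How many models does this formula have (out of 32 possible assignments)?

5

The models are:
  a=0 b=0 c=0 d=1 e=1
  a=0 b=1 c=0 d=1 e=0
  a=0 b=1 c=0 d=1 e=1
  a=1 b=0 c=0 d=1 e=1
  a=1 b=0 c=1 d=1 e=1
Count: 5.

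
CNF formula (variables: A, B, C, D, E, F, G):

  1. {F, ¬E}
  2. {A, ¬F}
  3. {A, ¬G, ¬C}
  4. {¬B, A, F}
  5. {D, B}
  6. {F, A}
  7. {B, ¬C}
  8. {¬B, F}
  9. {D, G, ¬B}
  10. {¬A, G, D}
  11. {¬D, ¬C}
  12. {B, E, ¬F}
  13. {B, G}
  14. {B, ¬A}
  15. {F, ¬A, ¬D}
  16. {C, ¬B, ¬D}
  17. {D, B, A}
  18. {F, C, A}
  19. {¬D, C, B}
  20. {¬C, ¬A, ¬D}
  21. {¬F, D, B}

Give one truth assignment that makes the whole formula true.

A=True, B=True, C=True, D=False, E=True, F=True, G=True

Check each clause:
  1. {¬E, F} — F is true.
  2. {A, ¬F} — A is true.
  3. {¬C, ¬G, A} — A is true.
  4. {F, ¬B, A} — A is true.
  5. {D, B} — B is true.
  6. {F, A} — A is true.
  7. {B, ¬C} — B is true.
  8. {¬B, F} — F is true.
  9. {D, G, ¬B} — G is true.
  10. {¬A, D, G} — G is true.
  11. {¬C, ¬D} — ¬D is true.
  12. {¬F, B, E} — B is true.
  13. {B, G} — B is true.
  14. {¬A, B} — B is true.
  15. {¬D, F, ¬A} — ¬D is true.
  16. {¬B, ¬D, C} — C is true.
  17. {D, B, A} — A is true.
  18. {A, F, C} — A is true.
  19. {¬D, C, B} — B is true.
  20. {¬A, ¬D, ¬C} — ¬D is true.
  21. {¬F, B, D} — B is true.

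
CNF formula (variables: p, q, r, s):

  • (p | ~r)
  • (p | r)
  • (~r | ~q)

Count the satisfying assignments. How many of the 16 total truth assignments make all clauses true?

6

The models are:
  p=1 q=0 r=0 s=0
  p=1 q=0 r=0 s=1
  p=1 q=0 r=1 s=0
  p=1 q=0 r=1 s=1
  p=1 q=1 r=0 s=0
  p=1 q=1 r=0 s=1
Count: 6.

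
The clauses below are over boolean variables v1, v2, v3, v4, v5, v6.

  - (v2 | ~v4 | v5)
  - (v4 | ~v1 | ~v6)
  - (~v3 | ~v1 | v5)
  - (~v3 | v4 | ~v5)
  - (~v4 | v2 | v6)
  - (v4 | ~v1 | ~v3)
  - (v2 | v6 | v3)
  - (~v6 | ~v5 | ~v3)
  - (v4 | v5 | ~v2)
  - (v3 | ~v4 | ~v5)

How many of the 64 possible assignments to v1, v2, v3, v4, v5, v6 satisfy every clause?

Case analysis on v4 and v3:
  v4=1, v3=1: remaining (v1,v2,v5,v6) ∈ {(0,1,0,0); (0,1,0,1); (0,1,1,0); (1,1,1,0)} — 4.
  v4=1, v3=0: remaining (v1,v2,v5,v6) ∈ {(0,1,0,0); (0,1,0,1); (1,1,0,0); (1,1,0,1)} — 4.
  v4=0, v3=1: remaining (v1,v2,v5,v6) ∈ {(0,0,0,0); (0,0,0,1)} — 2.
  v4=0, v3=0: 5 of the 16 assignments to (v1,v2,v5,v6) work.
Total: 4 + 4 + 2 + 5 = 15.

15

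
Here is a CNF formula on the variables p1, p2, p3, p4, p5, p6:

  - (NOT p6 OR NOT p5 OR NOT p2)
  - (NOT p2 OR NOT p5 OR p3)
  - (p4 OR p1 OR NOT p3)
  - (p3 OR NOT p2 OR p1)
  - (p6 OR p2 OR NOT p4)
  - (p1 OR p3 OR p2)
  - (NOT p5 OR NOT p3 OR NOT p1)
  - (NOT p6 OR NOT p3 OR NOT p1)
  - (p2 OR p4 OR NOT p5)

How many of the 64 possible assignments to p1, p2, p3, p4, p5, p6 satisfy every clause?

16

Case analysis on p2 and p3:
  p2=1, p3=1: 5 of the 16 assignments to (p1,p4,p5,p6) work.
  p2=1, p3=0: remaining (p1,p4,p5,p6) ∈ {(1,0,0,0); (1,0,0,1); (1,1,0,0); (1,1,0,1)} — 4.
  p2=0, p3=1: remaining (p1,p4,p5,p6) ∈ {(0,1,0,1); (0,1,1,1); (1,0,0,0)} — 3.
  p2=0, p3=0: remaining (p1,p4,p5,p6) ∈ {(1,0,0,0); (1,0,0,1); (1,1,0,1); (1,1,1,1)} — 4.
Total: 5 + 4 + 3 + 4 = 16.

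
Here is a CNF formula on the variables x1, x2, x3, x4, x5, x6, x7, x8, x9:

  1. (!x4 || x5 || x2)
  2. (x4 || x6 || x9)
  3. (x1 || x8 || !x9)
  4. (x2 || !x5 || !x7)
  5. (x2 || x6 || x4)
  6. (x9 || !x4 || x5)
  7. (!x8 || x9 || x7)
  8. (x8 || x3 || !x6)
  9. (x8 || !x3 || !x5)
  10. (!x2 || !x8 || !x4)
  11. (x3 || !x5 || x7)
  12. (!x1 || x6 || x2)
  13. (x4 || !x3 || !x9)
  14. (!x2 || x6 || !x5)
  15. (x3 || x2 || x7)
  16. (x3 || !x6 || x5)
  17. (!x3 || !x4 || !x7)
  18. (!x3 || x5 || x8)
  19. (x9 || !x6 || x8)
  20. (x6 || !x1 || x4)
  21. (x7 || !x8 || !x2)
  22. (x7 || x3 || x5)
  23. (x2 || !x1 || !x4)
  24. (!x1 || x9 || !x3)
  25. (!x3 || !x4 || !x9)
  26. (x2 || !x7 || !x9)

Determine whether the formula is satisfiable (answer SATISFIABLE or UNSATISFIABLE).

SATISFIABLE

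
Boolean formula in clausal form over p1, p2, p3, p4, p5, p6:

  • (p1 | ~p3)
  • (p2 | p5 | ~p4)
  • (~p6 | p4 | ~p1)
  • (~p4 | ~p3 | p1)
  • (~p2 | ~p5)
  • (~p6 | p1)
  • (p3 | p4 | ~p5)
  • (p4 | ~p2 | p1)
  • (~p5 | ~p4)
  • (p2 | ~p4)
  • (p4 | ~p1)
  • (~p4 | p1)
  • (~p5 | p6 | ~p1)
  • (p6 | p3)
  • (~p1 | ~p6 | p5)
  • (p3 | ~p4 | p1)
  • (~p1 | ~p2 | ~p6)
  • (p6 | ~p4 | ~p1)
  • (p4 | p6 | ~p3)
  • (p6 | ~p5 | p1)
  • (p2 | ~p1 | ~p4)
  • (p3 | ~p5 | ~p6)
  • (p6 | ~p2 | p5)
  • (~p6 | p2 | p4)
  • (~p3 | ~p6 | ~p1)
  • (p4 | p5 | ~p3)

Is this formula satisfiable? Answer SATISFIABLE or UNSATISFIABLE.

p1 = True:
  propagation gives p4=True, p5=False, p2=True, p6=False; an empty clause results — contradiction.
p1 = False:
  propagation gives p3=False, p6=False; an empty clause results — contradiction.
Every branch closes, so no satisfying assignment exists.

UNSATISFIABLE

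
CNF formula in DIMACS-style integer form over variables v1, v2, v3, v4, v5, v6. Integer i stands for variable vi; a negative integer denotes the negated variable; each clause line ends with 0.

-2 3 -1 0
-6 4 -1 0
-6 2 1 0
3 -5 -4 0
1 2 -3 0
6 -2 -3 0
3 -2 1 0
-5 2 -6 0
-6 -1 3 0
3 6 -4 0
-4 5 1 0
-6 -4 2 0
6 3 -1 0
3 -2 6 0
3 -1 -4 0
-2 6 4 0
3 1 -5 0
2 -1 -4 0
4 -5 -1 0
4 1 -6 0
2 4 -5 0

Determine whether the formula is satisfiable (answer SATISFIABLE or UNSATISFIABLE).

SATISFIABLE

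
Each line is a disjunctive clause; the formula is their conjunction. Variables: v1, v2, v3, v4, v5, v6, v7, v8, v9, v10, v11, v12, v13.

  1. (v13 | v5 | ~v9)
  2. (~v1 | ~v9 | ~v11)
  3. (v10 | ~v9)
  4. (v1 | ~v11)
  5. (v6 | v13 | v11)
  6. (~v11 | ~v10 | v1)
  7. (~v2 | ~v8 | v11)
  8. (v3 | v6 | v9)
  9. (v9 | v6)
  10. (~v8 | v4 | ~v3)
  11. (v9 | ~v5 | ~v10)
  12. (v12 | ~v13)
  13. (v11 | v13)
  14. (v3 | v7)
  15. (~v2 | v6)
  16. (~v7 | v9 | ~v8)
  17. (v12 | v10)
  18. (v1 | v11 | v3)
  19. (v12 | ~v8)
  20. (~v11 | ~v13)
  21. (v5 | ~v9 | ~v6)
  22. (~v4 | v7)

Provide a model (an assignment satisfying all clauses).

Pure literal: v2 appears only negated; assign v2 = False.
v8 occurs only negated in the remaining clauses — set v8 = False.
Branch on v1: take v1 = False.
  then v11 is forced to False.
  then v13 is forced to True.
  then v12 is forced to True.
  then v3 is forced to True.
Set v4 = False and propagate.
Set v5 = True and propagate.
The remaining clauses are satisfied by v6 = True, v7 = True, v9 = False, v10 = False.
Every clause has at least one true literal under this assignment.

v1=0, v2=0, v3=1, v4=0, v5=1, v6=1, v7=1, v8=0, v9=0, v10=0, v11=0, v12=1, v13=1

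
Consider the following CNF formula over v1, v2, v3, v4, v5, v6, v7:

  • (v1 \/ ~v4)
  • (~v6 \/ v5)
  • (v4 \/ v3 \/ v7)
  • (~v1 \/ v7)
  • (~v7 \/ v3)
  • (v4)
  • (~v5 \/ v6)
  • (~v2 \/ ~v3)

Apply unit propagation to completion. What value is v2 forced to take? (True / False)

False

(v4) is a unit clause: v4 = True.
(~v4 \/ v1): since v4 = True, the clause reduces to (v1). v1 = True.
In (v7 \/ ~v1), ~v1 is now false; v7 must hold, so v7 = True.
(v3 \/ ~v7): since v7 = True, the clause reduces to (v3). v3 = True.
(~v2 \/ ~v3) with v3 = True leaves only ~v2, so v2 = False.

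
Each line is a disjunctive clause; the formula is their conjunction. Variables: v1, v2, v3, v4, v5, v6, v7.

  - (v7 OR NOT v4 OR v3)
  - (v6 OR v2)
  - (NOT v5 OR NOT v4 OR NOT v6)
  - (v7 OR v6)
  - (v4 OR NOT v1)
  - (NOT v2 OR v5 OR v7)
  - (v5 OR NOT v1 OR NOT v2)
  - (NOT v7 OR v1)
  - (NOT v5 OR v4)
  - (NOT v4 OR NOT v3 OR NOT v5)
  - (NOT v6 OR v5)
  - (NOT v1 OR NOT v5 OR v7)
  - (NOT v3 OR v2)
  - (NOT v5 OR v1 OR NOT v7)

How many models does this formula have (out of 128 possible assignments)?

1

Satisfying assignments:
  v1=1 v2=1 v3=0 v4=1 v5=1 v6=0 v7=1
Count: 1.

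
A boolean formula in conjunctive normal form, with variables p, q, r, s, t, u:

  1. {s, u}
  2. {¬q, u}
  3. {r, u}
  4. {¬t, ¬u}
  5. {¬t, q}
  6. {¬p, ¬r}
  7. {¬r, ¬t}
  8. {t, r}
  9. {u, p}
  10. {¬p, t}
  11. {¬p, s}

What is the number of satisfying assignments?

Satisfying assignments:
  p=F q=F r=T s=F t=F u=T
  p=F q=F r=T s=T t=F u=T
  p=F q=T r=T s=F t=F u=T
  p=F q=T r=T s=T t=F u=T
That's 4 in total.

4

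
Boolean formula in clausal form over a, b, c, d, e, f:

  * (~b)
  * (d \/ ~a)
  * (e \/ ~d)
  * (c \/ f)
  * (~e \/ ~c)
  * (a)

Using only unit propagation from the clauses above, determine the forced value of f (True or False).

True

(~b) is a unit clause: b = False.
(a) is a unit clause: a = True.
(d \/ ~a) with a = True leaves only d, so d = True.
(e \/ ~d): since d = True, the clause reduces to (e). e = True.
(~e \/ ~c) with e = True leaves only ~c, so c = False.
In (c \/ f), c is now false; f must hold, so f = True.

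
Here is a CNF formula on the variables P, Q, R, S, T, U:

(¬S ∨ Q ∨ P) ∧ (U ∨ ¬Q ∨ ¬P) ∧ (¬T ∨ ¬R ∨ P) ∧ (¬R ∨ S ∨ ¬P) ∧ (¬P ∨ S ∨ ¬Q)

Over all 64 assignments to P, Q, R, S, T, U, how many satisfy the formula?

Split on P, then Q.
  P=T, Q=T: remaining (R,S,T,U) ∈ {(F,T,F,T); (F,T,T,T); (T,T,F,T); (T,T,T,T)} — 4.
  P=T, Q=F: T, U free; 3 ways for (R,S) × 2^2 = 12.
  P=F, Q=T: S, U free; 3 ways for (R,T) × 2^2 = 12.
  P=F, Q=F: U free; 3 ways for (R,S,T) × 2^1 = 6.
Total: 4 + 12 + 12 + 6 = 34.

34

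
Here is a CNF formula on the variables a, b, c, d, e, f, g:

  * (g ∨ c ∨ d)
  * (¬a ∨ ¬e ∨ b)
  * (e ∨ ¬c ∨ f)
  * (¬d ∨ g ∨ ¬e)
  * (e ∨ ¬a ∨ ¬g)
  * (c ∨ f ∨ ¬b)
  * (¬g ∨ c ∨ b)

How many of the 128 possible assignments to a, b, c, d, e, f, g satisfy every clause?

42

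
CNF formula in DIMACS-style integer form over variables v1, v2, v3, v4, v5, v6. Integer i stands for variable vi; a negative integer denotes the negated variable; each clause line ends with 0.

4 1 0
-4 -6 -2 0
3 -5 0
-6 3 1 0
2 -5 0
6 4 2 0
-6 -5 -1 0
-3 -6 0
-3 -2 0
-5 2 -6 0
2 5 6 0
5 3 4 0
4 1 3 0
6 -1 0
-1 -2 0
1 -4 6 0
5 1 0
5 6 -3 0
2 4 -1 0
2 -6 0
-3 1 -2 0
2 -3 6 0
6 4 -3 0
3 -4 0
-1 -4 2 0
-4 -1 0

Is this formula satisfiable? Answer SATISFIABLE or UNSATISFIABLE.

v6 = True:
  propagation gives v3=False, v5=False, v1=True, v4=True; an empty clause results — contradiction.
v6 = False:
  propagation gives v1=False, v4=True; an empty clause results — contradiction.
Every branch closes, so no satisfying assignment exists.

UNSATISFIABLE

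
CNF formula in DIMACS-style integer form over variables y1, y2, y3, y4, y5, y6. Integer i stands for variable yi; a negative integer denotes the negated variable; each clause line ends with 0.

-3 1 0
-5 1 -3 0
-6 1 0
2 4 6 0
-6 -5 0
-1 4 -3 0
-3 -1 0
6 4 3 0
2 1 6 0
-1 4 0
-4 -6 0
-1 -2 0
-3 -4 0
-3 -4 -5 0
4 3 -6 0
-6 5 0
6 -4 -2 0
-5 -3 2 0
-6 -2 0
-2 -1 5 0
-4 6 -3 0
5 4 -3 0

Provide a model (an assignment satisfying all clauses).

y1=1  y2=0  y3=0  y4=1  y5=0  y6=0

Check each clause:
  1. (¬y3 ∨ y1) — y1 is true.
  2. (¬y5 ∨ ¬y3 ∨ y1) — y1 is true.
  3. (¬y6 ∨ y1) — y1 is true.
  4. (y4 ∨ y2 ∨ y6) — y4 is true.
  5. (¬y5 ∨ ¬y6) — ¬y6 is true.
  6. (y4 ∨ ¬y1 ∨ ¬y3) — y4 is true.
  7. (¬y1 ∨ ¬y3) — ¬y3 is true.
  8. (y3 ∨ y6 ∨ y4) — y4 is true.
  9. (y6 ∨ y2 ∨ y1) — y1 is true.
  10. (y4 ∨ ¬y1) — y4 is true.
  11. (¬y4 ∨ ¬y6) — ¬y6 is true.
  12. (¬y2 ∨ ¬y1) — ¬y2 is true.
  13. (¬y3 ∨ ¬y4) — ¬y3 is true.
  14. (¬y4 ∨ ¬y5 ∨ ¬y3) — ¬y5 is true.
  15. (¬y6 ∨ y3 ∨ y4) — ¬y6 is true.
  16. (y5 ∨ ¬y6) — ¬y6 is true.
  17. (¬y2 ∨ ¬y4 ∨ y6) — ¬y2 is true.
  18. (¬y5 ∨ ¬y3 ∨ y2) — ¬y5 is true.
  19. (¬y2 ∨ ¬y6) — ¬y6 is true.
  20. (¬y1 ∨ y5 ∨ ¬y2) — ¬y2 is true.
  21. (¬y3 ∨ y6 ∨ ¬y4) — ¬y3 is true.
  22. (y5 ∨ y4 ∨ ¬y3) — y4 is true.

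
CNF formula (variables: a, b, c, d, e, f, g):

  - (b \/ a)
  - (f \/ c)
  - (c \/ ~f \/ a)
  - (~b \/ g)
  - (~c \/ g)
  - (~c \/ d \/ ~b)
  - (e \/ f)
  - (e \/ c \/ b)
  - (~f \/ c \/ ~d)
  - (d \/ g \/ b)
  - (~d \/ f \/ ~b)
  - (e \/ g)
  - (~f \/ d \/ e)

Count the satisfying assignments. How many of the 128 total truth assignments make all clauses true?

11

Split on b, then c.
  b=1, c=1: remaining (a,d,e,f,g) ∈ {(0,1,0,1,1); (0,1,1,1,1); (1,1,0,1,1); (1,1,1,1,1)} — 4.
  b=1, c=0: remaining (a,d,e,f,g) ∈ {(1,0,1,1,1)} — 1.
  b=0, c=1: 5 of the 32 assignments to (a,d,e,f,g) work.
  b=0, c=0: remaining (a,d,e,f,g) ∈ {(1,0,1,1,1)} — 1.
Total: 4 + 1 + 5 + 1 = 11.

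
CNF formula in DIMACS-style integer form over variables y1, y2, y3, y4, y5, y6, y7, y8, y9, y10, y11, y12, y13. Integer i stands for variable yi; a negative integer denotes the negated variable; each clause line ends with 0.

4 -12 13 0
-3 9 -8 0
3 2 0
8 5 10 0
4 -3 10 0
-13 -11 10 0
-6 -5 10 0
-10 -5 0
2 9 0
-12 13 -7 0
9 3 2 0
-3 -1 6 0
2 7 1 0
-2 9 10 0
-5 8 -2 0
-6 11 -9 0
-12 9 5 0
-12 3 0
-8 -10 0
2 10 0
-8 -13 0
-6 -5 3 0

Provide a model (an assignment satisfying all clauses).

y1=False, y2=True, y3=True, y4=True, y5=False, y6=False, y7=False, y8=True, y9=True, y10=False, y11=True, y12=True, y13=False

y4 occurs only positively in the remaining clauses — set y4 = True.
Try y1 = False.
For the remaining variables, y2 = True, y3 = True, y5 = False, y6 = False, y7 = False, y8 = True, y9 = True, y10 = False, y11 = True, y12 = True, y13 = False works.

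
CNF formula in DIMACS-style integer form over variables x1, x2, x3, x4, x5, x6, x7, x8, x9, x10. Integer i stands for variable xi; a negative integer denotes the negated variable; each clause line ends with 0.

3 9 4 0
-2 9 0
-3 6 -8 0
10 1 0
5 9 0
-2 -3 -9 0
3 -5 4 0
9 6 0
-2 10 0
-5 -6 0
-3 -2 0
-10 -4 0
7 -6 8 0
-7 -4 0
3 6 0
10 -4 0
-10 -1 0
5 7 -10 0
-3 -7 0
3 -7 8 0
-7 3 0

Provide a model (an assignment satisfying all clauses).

x1=T, x2=F, x3=T, x4=F, x5=F, x6=T, x7=F, x8=T, x9=T, x10=F

Pure literal: x2 appears only negated; assign x2 = False.
Set x1 = True and propagate.
  then x10 is forced to False.
  then x4 is forced to False.
Try x3 = True.
  then x7 is forced to False.
Set x5 = False and propagate.
  then x9 is forced to True.
For the remaining variables, x6 = True, x8 = True works.
Every clause has at least one true literal under this assignment.
Check each clause:
  1. {x9, x4, x3} — x9 is true.
  2. {x9, ¬x2} — x9 is true.
  3. {¬x3, ¬x8, x6} — x6 is true.
  4. {x10, x1} — x1 is true.
  5. {x9, x5} — x9 is true.
  6. {¬x9, ¬x2, ¬x3} — ¬x2 is true.
  7. {¬x5, x3, x4} — x3 is true.
  8. {x9, x6} — x9 is true.
  9. {¬x2, x10} — ¬x2 is true.
  10. {¬x5, ¬x6} — ¬x5 is true.
  11. {¬x2, ¬x3} — ¬x2 is true.
  12. {¬x4, ¬x10} — ¬x4 is true.
  13. {x8, x7, ¬x6} — x8 is true.
  14. {¬x4, ¬x7} — ¬x7 is true.
  15. {x3, x6} — x3 is true.
  16. {¬x4, x10} — ¬x4 is true.
  17. {¬x10, ¬x1} — ¬x10 is true.
  18. {x5, x7, ¬x10} — ¬x10 is true.
  19. {¬x7, ¬x3} — ¬x7 is true.
  20. {x3, x8, ¬x7} — x8 is true.
  21. {x3, ¬x7} — ¬x7 is true.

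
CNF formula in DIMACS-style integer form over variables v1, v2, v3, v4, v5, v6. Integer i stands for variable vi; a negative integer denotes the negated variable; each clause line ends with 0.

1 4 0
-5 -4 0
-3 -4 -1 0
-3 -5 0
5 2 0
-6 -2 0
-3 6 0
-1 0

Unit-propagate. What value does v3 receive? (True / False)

(NOT v1) is a unit clause: v1 = False.
From (v1 OR v4) and v1 = False: v4 = True.
(NOT v5 OR NOT v4) with v4 = True leaves only NOT v5, so v5 = False.
In (v5 OR v2), v5 is now false; v2 must hold, so v2 = True.
From (NOT v6 OR NOT v2) and v2 = True: v6 = False.
In (v6 OR NOT v3), v6 is now false; NOT v3 must hold, so v3 = False.

False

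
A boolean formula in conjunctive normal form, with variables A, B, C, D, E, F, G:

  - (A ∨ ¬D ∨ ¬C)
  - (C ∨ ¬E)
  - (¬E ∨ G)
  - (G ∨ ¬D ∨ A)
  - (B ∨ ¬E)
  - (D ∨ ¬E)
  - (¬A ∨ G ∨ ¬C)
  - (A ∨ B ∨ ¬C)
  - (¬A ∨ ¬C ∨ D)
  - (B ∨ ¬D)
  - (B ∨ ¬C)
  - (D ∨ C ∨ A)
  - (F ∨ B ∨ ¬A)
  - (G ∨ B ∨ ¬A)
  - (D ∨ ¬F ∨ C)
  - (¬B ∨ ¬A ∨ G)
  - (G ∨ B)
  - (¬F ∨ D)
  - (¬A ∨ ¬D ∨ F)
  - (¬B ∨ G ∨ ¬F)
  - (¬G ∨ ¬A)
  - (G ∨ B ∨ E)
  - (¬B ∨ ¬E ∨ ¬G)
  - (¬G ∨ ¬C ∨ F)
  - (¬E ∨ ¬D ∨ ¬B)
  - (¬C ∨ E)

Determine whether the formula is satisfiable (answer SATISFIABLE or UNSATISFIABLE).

Try A = False.
Set B = True and propagate.
Try C = False.
  then E is forced to False.
  then D is forced to True.
  then G is forced to True.
F is now unconstrained; take F = True.
Every clause has at least one true literal under this assignment.
So A=False  B=True  C=False  D=True  E=False  F=True  G=True is a satisfying assignment.

SATISFIABLE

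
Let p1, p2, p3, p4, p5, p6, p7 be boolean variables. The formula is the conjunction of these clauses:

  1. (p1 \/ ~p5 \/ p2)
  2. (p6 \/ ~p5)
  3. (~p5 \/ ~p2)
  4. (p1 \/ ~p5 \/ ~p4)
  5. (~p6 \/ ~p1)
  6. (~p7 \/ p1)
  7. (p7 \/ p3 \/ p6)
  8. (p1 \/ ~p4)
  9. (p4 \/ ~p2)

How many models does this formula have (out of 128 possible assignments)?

12

Case analysis on p1 and p5:
  p1=1, p5=1: a clause becomes empty — 0.
  p1=1, p5=0: 9 of the 32 assignments to (p2,p3,p4,p6,p7) work.
  p1=0, p5=1: a clause becomes empty — 0.
  p1=0, p5=0: remaining (p2,p3,p4,p6,p7) ∈ {(0,0,0,1,0); (0,1,0,0,0); (0,1,0,1,0)} — 3.
Total: 0 + 9 + 0 + 3 = 12.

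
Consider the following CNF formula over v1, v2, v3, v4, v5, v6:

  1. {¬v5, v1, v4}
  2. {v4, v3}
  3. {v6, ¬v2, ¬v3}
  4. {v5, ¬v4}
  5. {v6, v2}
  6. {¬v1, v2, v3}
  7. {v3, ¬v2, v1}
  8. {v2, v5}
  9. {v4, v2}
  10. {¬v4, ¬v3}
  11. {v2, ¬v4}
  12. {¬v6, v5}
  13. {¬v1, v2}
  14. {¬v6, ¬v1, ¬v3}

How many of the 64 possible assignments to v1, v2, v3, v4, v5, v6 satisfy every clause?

Satisfying assignments:
  v1=1 v2=1 v3=0 v4=1 v5=1 v6=0
  v1=1 v2=1 v3=0 v4=1 v5=1 v6=1
Count: 2.

2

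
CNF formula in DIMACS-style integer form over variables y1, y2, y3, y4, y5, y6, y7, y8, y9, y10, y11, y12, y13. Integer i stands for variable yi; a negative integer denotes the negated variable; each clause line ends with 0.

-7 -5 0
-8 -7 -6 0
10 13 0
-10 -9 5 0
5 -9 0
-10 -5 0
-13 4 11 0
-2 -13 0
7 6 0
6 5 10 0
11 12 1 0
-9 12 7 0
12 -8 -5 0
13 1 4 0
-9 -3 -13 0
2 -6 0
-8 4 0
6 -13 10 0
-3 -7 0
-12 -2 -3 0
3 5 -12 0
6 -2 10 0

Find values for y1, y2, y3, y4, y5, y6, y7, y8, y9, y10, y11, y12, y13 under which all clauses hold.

Pure literal: y1 appears only positively; assign y1 = True.
y4 occurs only positively in the remaining clauses — set y4 = True.
Set y2 = True and propagate.
  then y13 is forced to False.
  then y10 is forced to True.
  then y5 is forced to False.
  then y9 is forced to False.
The remaining clauses are satisfied by y3 = True, y6 = True, y7 = False, y8 = True, y11 = True, y12 = False.

y1 = T, y2 = T, y3 = T, y4 = T, y5 = F, y6 = T, y7 = F, y8 = T, y9 = F, y10 = T, y11 = T, y12 = F, y13 = F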